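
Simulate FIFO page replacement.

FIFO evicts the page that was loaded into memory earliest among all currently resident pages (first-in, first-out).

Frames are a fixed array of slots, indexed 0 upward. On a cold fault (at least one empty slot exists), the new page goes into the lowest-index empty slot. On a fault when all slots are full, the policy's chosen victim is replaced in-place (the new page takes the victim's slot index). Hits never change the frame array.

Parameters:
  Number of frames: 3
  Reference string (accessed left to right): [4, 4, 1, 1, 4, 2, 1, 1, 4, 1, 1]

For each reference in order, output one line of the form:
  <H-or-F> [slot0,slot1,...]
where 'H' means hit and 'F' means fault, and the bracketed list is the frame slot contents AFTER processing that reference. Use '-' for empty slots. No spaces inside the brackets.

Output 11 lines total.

F [4,-,-]
H [4,-,-]
F [4,1,-]
H [4,1,-]
H [4,1,-]
F [4,1,2]
H [4,1,2]
H [4,1,2]
H [4,1,2]
H [4,1,2]
H [4,1,2]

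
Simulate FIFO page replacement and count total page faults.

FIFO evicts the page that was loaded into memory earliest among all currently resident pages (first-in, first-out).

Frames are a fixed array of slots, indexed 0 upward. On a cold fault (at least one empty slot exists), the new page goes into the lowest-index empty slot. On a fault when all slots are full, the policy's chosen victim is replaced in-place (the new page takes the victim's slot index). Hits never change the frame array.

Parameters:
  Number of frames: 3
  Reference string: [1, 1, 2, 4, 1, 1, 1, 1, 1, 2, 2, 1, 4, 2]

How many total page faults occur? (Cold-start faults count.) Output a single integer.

Answer: 3

Derivation:
Step 0: ref 1 → FAULT, frames=[1,-,-]
Step 1: ref 1 → HIT, frames=[1,-,-]
Step 2: ref 2 → FAULT, frames=[1,2,-]
Step 3: ref 4 → FAULT, frames=[1,2,4]
Step 4: ref 1 → HIT, frames=[1,2,4]
Step 5: ref 1 → HIT, frames=[1,2,4]
Step 6: ref 1 → HIT, frames=[1,2,4]
Step 7: ref 1 → HIT, frames=[1,2,4]
Step 8: ref 1 → HIT, frames=[1,2,4]
Step 9: ref 2 → HIT, frames=[1,2,4]
Step 10: ref 2 → HIT, frames=[1,2,4]
Step 11: ref 1 → HIT, frames=[1,2,4]
Step 12: ref 4 → HIT, frames=[1,2,4]
Step 13: ref 2 → HIT, frames=[1,2,4]
Total faults: 3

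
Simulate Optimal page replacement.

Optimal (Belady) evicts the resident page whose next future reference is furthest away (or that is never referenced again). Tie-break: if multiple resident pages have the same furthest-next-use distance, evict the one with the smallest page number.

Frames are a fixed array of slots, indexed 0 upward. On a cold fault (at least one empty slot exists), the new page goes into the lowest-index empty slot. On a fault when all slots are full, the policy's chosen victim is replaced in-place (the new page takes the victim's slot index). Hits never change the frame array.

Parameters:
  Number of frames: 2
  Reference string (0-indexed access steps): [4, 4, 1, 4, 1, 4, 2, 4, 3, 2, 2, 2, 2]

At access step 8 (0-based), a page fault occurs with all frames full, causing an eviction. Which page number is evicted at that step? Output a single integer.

Step 0: ref 4 -> FAULT, frames=[4,-]
Step 1: ref 4 -> HIT, frames=[4,-]
Step 2: ref 1 -> FAULT, frames=[4,1]
Step 3: ref 4 -> HIT, frames=[4,1]
Step 4: ref 1 -> HIT, frames=[4,1]
Step 5: ref 4 -> HIT, frames=[4,1]
Step 6: ref 2 -> FAULT, evict 1, frames=[4,2]
Step 7: ref 4 -> HIT, frames=[4,2]
Step 8: ref 3 -> FAULT, evict 4, frames=[3,2]
At step 8: evicted page 4

Answer: 4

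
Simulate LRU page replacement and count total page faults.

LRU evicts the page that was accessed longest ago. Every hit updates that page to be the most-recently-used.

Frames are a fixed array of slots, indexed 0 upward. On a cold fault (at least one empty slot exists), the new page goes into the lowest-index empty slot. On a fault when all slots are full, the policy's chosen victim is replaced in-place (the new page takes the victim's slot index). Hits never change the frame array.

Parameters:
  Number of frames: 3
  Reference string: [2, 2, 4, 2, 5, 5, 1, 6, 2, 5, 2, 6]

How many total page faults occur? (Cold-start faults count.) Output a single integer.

Answer: 7

Derivation:
Step 0: ref 2 → FAULT, frames=[2,-,-]
Step 1: ref 2 → HIT, frames=[2,-,-]
Step 2: ref 4 → FAULT, frames=[2,4,-]
Step 3: ref 2 → HIT, frames=[2,4,-]
Step 4: ref 5 → FAULT, frames=[2,4,5]
Step 5: ref 5 → HIT, frames=[2,4,5]
Step 6: ref 1 → FAULT (evict 4), frames=[2,1,5]
Step 7: ref 6 → FAULT (evict 2), frames=[6,1,5]
Step 8: ref 2 → FAULT (evict 5), frames=[6,1,2]
Step 9: ref 5 → FAULT (evict 1), frames=[6,5,2]
Step 10: ref 2 → HIT, frames=[6,5,2]
Step 11: ref 6 → HIT, frames=[6,5,2]
Total faults: 7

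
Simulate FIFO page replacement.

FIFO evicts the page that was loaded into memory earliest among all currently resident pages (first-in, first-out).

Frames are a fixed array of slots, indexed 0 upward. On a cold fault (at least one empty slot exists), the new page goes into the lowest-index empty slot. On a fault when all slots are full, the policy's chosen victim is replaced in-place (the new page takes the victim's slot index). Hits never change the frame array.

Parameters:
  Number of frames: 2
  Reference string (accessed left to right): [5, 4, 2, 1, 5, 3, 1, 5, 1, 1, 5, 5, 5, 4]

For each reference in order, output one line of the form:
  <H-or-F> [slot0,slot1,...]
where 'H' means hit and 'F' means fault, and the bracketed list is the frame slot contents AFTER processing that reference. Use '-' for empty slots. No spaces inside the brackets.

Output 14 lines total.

F [5,-]
F [5,4]
F [2,4]
F [2,1]
F [5,1]
F [5,3]
F [1,3]
F [1,5]
H [1,5]
H [1,5]
H [1,5]
H [1,5]
H [1,5]
F [4,5]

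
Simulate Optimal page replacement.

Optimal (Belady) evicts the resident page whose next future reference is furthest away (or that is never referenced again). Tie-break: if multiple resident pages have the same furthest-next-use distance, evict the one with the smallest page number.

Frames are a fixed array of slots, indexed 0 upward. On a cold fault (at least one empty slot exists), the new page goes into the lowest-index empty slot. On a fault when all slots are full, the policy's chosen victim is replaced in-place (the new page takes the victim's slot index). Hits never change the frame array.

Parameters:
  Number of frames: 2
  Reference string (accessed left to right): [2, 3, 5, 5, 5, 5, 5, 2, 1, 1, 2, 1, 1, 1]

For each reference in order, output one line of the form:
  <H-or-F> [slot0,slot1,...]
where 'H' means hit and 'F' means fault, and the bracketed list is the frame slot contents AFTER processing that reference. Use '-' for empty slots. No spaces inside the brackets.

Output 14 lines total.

F [2,-]
F [2,3]
F [2,5]
H [2,5]
H [2,5]
H [2,5]
H [2,5]
H [2,5]
F [2,1]
H [2,1]
H [2,1]
H [2,1]
H [2,1]
H [2,1]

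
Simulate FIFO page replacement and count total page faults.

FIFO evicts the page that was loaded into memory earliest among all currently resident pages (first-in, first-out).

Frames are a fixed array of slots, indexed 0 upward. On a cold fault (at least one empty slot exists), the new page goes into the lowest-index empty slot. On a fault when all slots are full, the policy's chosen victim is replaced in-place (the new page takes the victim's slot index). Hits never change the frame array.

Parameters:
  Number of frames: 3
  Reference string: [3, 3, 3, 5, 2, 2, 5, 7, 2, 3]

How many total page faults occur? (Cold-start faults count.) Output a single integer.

Answer: 5

Derivation:
Step 0: ref 3 → FAULT, frames=[3,-,-]
Step 1: ref 3 → HIT, frames=[3,-,-]
Step 2: ref 3 → HIT, frames=[3,-,-]
Step 3: ref 5 → FAULT, frames=[3,5,-]
Step 4: ref 2 → FAULT, frames=[3,5,2]
Step 5: ref 2 → HIT, frames=[3,5,2]
Step 6: ref 5 → HIT, frames=[3,5,2]
Step 7: ref 7 → FAULT (evict 3), frames=[7,5,2]
Step 8: ref 2 → HIT, frames=[7,5,2]
Step 9: ref 3 → FAULT (evict 5), frames=[7,3,2]
Total faults: 5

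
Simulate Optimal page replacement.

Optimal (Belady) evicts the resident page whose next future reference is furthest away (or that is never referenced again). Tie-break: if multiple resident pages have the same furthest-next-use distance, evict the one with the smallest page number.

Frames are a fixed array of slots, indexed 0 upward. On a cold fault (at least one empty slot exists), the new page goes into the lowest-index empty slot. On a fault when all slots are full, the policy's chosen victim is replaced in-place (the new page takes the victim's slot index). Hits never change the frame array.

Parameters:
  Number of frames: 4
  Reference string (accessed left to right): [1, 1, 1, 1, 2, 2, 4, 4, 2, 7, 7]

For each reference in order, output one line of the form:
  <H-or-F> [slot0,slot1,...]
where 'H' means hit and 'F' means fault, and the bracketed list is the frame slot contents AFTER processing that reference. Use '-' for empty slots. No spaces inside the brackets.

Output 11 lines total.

F [1,-,-,-]
H [1,-,-,-]
H [1,-,-,-]
H [1,-,-,-]
F [1,2,-,-]
H [1,2,-,-]
F [1,2,4,-]
H [1,2,4,-]
H [1,2,4,-]
F [1,2,4,7]
H [1,2,4,7]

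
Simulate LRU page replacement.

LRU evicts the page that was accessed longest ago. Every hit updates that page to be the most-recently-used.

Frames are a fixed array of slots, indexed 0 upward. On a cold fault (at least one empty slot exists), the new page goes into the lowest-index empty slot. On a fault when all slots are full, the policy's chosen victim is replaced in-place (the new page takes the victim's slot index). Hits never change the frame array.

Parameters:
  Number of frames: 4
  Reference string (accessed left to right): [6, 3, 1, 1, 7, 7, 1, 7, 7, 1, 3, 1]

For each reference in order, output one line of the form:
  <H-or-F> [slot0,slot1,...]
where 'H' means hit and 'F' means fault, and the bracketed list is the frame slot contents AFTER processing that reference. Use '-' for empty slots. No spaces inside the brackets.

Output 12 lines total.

F [6,-,-,-]
F [6,3,-,-]
F [6,3,1,-]
H [6,3,1,-]
F [6,3,1,7]
H [6,3,1,7]
H [6,3,1,7]
H [6,3,1,7]
H [6,3,1,7]
H [6,3,1,7]
H [6,3,1,7]
H [6,3,1,7]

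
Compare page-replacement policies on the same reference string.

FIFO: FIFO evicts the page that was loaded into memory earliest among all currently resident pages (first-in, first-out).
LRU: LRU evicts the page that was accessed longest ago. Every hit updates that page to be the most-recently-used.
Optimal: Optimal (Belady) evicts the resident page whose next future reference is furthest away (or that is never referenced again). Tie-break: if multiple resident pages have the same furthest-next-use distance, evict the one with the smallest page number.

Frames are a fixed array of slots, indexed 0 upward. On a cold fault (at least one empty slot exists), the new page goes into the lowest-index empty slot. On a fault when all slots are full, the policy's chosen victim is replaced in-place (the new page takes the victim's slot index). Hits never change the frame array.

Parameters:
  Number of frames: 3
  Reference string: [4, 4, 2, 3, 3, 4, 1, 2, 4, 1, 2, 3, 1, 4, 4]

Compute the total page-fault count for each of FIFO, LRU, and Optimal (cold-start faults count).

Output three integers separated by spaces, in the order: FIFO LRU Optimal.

Answer: 9 7 5

Derivation:
--- FIFO ---
  step 0: ref 4 -> FAULT, frames=[4,-,-] (faults so far: 1)
  step 1: ref 4 -> HIT, frames=[4,-,-] (faults so far: 1)
  step 2: ref 2 -> FAULT, frames=[4,2,-] (faults so far: 2)
  step 3: ref 3 -> FAULT, frames=[4,2,3] (faults so far: 3)
  step 4: ref 3 -> HIT, frames=[4,2,3] (faults so far: 3)
  step 5: ref 4 -> HIT, frames=[4,2,3] (faults so far: 3)
  step 6: ref 1 -> FAULT, evict 4, frames=[1,2,3] (faults so far: 4)
  step 7: ref 2 -> HIT, frames=[1,2,3] (faults so far: 4)
  step 8: ref 4 -> FAULT, evict 2, frames=[1,4,3] (faults so far: 5)
  step 9: ref 1 -> HIT, frames=[1,4,3] (faults so far: 5)
  step 10: ref 2 -> FAULT, evict 3, frames=[1,4,2] (faults so far: 6)
  step 11: ref 3 -> FAULT, evict 1, frames=[3,4,2] (faults so far: 7)
  step 12: ref 1 -> FAULT, evict 4, frames=[3,1,2] (faults so far: 8)
  step 13: ref 4 -> FAULT, evict 2, frames=[3,1,4] (faults so far: 9)
  step 14: ref 4 -> HIT, frames=[3,1,4] (faults so far: 9)
  FIFO total faults: 9
--- LRU ---
  step 0: ref 4 -> FAULT, frames=[4,-,-] (faults so far: 1)
  step 1: ref 4 -> HIT, frames=[4,-,-] (faults so far: 1)
  step 2: ref 2 -> FAULT, frames=[4,2,-] (faults so far: 2)
  step 3: ref 3 -> FAULT, frames=[4,2,3] (faults so far: 3)
  step 4: ref 3 -> HIT, frames=[4,2,3] (faults so far: 3)
  step 5: ref 4 -> HIT, frames=[4,2,3] (faults so far: 3)
  step 6: ref 1 -> FAULT, evict 2, frames=[4,1,3] (faults so far: 4)
  step 7: ref 2 -> FAULT, evict 3, frames=[4,1,2] (faults so far: 5)
  step 8: ref 4 -> HIT, frames=[4,1,2] (faults so far: 5)
  step 9: ref 1 -> HIT, frames=[4,1,2] (faults so far: 5)
  step 10: ref 2 -> HIT, frames=[4,1,2] (faults so far: 5)
  step 11: ref 3 -> FAULT, evict 4, frames=[3,1,2] (faults so far: 6)
  step 12: ref 1 -> HIT, frames=[3,1,2] (faults so far: 6)
  step 13: ref 4 -> FAULT, evict 2, frames=[3,1,4] (faults so far: 7)
  step 14: ref 4 -> HIT, frames=[3,1,4] (faults so far: 7)
  LRU total faults: 7
--- Optimal ---
  step 0: ref 4 -> FAULT, frames=[4,-,-] (faults so far: 1)
  step 1: ref 4 -> HIT, frames=[4,-,-] (faults so far: 1)
  step 2: ref 2 -> FAULT, frames=[4,2,-] (faults so far: 2)
  step 3: ref 3 -> FAULT, frames=[4,2,3] (faults so far: 3)
  step 4: ref 3 -> HIT, frames=[4,2,3] (faults so far: 3)
  step 5: ref 4 -> HIT, frames=[4,2,3] (faults so far: 3)
  step 6: ref 1 -> FAULT, evict 3, frames=[4,2,1] (faults so far: 4)
  step 7: ref 2 -> HIT, frames=[4,2,1] (faults so far: 4)
  step 8: ref 4 -> HIT, frames=[4,2,1] (faults so far: 4)
  step 9: ref 1 -> HIT, frames=[4,2,1] (faults so far: 4)
  step 10: ref 2 -> HIT, frames=[4,2,1] (faults so far: 4)
  step 11: ref 3 -> FAULT, evict 2, frames=[4,3,1] (faults so far: 5)
  step 12: ref 1 -> HIT, frames=[4,3,1] (faults so far: 5)
  step 13: ref 4 -> HIT, frames=[4,3,1] (faults so far: 5)
  step 14: ref 4 -> HIT, frames=[4,3,1] (faults so far: 5)
  Optimal total faults: 5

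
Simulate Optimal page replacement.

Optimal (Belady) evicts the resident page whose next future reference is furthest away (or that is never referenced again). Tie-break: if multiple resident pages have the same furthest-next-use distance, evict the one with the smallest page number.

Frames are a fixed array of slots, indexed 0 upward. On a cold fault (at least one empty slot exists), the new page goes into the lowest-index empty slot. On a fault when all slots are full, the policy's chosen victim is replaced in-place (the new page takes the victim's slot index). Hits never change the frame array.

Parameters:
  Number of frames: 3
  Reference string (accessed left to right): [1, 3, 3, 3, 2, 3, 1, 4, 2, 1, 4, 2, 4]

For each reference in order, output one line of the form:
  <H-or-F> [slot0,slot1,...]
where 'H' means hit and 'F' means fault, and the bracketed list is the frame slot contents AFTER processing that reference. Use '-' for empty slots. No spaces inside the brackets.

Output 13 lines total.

F [1,-,-]
F [1,3,-]
H [1,3,-]
H [1,3,-]
F [1,3,2]
H [1,3,2]
H [1,3,2]
F [1,4,2]
H [1,4,2]
H [1,4,2]
H [1,4,2]
H [1,4,2]
H [1,4,2]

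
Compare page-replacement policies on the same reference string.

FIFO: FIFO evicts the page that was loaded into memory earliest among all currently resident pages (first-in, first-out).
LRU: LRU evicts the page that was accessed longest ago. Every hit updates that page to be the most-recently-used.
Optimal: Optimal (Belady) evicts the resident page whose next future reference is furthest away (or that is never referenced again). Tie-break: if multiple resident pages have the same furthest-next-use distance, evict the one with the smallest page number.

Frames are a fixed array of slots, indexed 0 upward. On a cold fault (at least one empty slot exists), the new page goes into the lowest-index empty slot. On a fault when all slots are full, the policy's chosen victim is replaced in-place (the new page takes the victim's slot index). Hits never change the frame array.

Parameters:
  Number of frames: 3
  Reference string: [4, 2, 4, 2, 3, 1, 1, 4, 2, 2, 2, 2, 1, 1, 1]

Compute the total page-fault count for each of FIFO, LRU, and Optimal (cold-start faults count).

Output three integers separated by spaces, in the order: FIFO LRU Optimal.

Answer: 6 6 4

Derivation:
--- FIFO ---
  step 0: ref 4 -> FAULT, frames=[4,-,-] (faults so far: 1)
  step 1: ref 2 -> FAULT, frames=[4,2,-] (faults so far: 2)
  step 2: ref 4 -> HIT, frames=[4,2,-] (faults so far: 2)
  step 3: ref 2 -> HIT, frames=[4,2,-] (faults so far: 2)
  step 4: ref 3 -> FAULT, frames=[4,2,3] (faults so far: 3)
  step 5: ref 1 -> FAULT, evict 4, frames=[1,2,3] (faults so far: 4)
  step 6: ref 1 -> HIT, frames=[1,2,3] (faults so far: 4)
  step 7: ref 4 -> FAULT, evict 2, frames=[1,4,3] (faults so far: 5)
  step 8: ref 2 -> FAULT, evict 3, frames=[1,4,2] (faults so far: 6)
  step 9: ref 2 -> HIT, frames=[1,4,2] (faults so far: 6)
  step 10: ref 2 -> HIT, frames=[1,4,2] (faults so far: 6)
  step 11: ref 2 -> HIT, frames=[1,4,2] (faults so far: 6)
  step 12: ref 1 -> HIT, frames=[1,4,2] (faults so far: 6)
  step 13: ref 1 -> HIT, frames=[1,4,2] (faults so far: 6)
  step 14: ref 1 -> HIT, frames=[1,4,2] (faults so far: 6)
  FIFO total faults: 6
--- LRU ---
  step 0: ref 4 -> FAULT, frames=[4,-,-] (faults so far: 1)
  step 1: ref 2 -> FAULT, frames=[4,2,-] (faults so far: 2)
  step 2: ref 4 -> HIT, frames=[4,2,-] (faults so far: 2)
  step 3: ref 2 -> HIT, frames=[4,2,-] (faults so far: 2)
  step 4: ref 3 -> FAULT, frames=[4,2,3] (faults so far: 3)
  step 5: ref 1 -> FAULT, evict 4, frames=[1,2,3] (faults so far: 4)
  step 6: ref 1 -> HIT, frames=[1,2,3] (faults so far: 4)
  step 7: ref 4 -> FAULT, evict 2, frames=[1,4,3] (faults so far: 5)
  step 8: ref 2 -> FAULT, evict 3, frames=[1,4,2] (faults so far: 6)
  step 9: ref 2 -> HIT, frames=[1,4,2] (faults so far: 6)
  step 10: ref 2 -> HIT, frames=[1,4,2] (faults so far: 6)
  step 11: ref 2 -> HIT, frames=[1,4,2] (faults so far: 6)
  step 12: ref 1 -> HIT, frames=[1,4,2] (faults so far: 6)
  step 13: ref 1 -> HIT, frames=[1,4,2] (faults so far: 6)
  step 14: ref 1 -> HIT, frames=[1,4,2] (faults so far: 6)
  LRU total faults: 6
--- Optimal ---
  step 0: ref 4 -> FAULT, frames=[4,-,-] (faults so far: 1)
  step 1: ref 2 -> FAULT, frames=[4,2,-] (faults so far: 2)
  step 2: ref 4 -> HIT, frames=[4,2,-] (faults so far: 2)
  step 3: ref 2 -> HIT, frames=[4,2,-] (faults so far: 2)
  step 4: ref 3 -> FAULT, frames=[4,2,3] (faults so far: 3)
  step 5: ref 1 -> FAULT, evict 3, frames=[4,2,1] (faults so far: 4)
  step 6: ref 1 -> HIT, frames=[4,2,1] (faults so far: 4)
  step 7: ref 4 -> HIT, frames=[4,2,1] (faults so far: 4)
  step 8: ref 2 -> HIT, frames=[4,2,1] (faults so far: 4)
  step 9: ref 2 -> HIT, frames=[4,2,1] (faults so far: 4)
  step 10: ref 2 -> HIT, frames=[4,2,1] (faults so far: 4)
  step 11: ref 2 -> HIT, frames=[4,2,1] (faults so far: 4)
  step 12: ref 1 -> HIT, frames=[4,2,1] (faults so far: 4)
  step 13: ref 1 -> HIT, frames=[4,2,1] (faults so far: 4)
  step 14: ref 1 -> HIT, frames=[4,2,1] (faults so far: 4)
  Optimal total faults: 4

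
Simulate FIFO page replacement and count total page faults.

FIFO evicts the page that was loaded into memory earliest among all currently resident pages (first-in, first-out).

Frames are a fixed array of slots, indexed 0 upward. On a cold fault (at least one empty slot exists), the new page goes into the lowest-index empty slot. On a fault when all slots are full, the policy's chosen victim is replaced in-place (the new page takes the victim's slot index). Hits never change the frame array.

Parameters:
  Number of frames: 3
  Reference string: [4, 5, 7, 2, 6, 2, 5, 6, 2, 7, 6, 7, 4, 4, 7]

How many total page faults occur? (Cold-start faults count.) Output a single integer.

Step 0: ref 4 → FAULT, frames=[4,-,-]
Step 1: ref 5 → FAULT, frames=[4,5,-]
Step 2: ref 7 → FAULT, frames=[4,5,7]
Step 3: ref 2 → FAULT (evict 4), frames=[2,5,7]
Step 4: ref 6 → FAULT (evict 5), frames=[2,6,7]
Step 5: ref 2 → HIT, frames=[2,6,7]
Step 6: ref 5 → FAULT (evict 7), frames=[2,6,5]
Step 7: ref 6 → HIT, frames=[2,6,5]
Step 8: ref 2 → HIT, frames=[2,6,5]
Step 9: ref 7 → FAULT (evict 2), frames=[7,6,5]
Step 10: ref 6 → HIT, frames=[7,6,5]
Step 11: ref 7 → HIT, frames=[7,6,5]
Step 12: ref 4 → FAULT (evict 6), frames=[7,4,5]
Step 13: ref 4 → HIT, frames=[7,4,5]
Step 14: ref 7 → HIT, frames=[7,4,5]
Total faults: 8

Answer: 8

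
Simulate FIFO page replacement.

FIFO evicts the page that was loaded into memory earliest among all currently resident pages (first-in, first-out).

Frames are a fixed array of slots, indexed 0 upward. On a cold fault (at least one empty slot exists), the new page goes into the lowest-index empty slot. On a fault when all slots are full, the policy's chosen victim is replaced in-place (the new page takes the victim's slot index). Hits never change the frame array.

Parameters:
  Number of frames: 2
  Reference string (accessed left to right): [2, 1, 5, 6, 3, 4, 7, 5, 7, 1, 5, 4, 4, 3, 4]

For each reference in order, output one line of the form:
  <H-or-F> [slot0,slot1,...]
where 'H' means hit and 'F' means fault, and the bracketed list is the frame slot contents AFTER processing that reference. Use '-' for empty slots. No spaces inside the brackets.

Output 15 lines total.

F [2,-]
F [2,1]
F [5,1]
F [5,6]
F [3,6]
F [3,4]
F [7,4]
F [7,5]
H [7,5]
F [1,5]
H [1,5]
F [1,4]
H [1,4]
F [3,4]
H [3,4]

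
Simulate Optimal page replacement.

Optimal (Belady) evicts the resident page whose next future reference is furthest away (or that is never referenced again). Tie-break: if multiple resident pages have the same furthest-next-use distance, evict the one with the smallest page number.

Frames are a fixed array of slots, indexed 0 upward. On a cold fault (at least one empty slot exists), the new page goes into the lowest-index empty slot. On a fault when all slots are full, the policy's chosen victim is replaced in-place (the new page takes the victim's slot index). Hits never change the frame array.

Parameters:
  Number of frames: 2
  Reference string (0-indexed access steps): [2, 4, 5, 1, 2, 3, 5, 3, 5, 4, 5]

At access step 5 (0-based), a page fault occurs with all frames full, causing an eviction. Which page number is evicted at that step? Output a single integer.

Answer: 1

Derivation:
Step 0: ref 2 -> FAULT, frames=[2,-]
Step 1: ref 4 -> FAULT, frames=[2,4]
Step 2: ref 5 -> FAULT, evict 4, frames=[2,5]
Step 3: ref 1 -> FAULT, evict 5, frames=[2,1]
Step 4: ref 2 -> HIT, frames=[2,1]
Step 5: ref 3 -> FAULT, evict 1, frames=[2,3]
At step 5: evicted page 1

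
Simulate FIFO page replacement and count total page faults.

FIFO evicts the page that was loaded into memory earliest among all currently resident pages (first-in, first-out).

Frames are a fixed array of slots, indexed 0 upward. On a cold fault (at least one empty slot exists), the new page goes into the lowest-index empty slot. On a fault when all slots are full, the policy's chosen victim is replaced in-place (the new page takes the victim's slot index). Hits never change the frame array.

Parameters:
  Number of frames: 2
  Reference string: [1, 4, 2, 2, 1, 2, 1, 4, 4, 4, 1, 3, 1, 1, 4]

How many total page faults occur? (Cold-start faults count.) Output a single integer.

Step 0: ref 1 → FAULT, frames=[1,-]
Step 1: ref 4 → FAULT, frames=[1,4]
Step 2: ref 2 → FAULT (evict 1), frames=[2,4]
Step 3: ref 2 → HIT, frames=[2,4]
Step 4: ref 1 → FAULT (evict 4), frames=[2,1]
Step 5: ref 2 → HIT, frames=[2,1]
Step 6: ref 1 → HIT, frames=[2,1]
Step 7: ref 4 → FAULT (evict 2), frames=[4,1]
Step 8: ref 4 → HIT, frames=[4,1]
Step 9: ref 4 → HIT, frames=[4,1]
Step 10: ref 1 → HIT, frames=[4,1]
Step 11: ref 3 → FAULT (evict 1), frames=[4,3]
Step 12: ref 1 → FAULT (evict 4), frames=[1,3]
Step 13: ref 1 → HIT, frames=[1,3]
Step 14: ref 4 → FAULT (evict 3), frames=[1,4]
Total faults: 8

Answer: 8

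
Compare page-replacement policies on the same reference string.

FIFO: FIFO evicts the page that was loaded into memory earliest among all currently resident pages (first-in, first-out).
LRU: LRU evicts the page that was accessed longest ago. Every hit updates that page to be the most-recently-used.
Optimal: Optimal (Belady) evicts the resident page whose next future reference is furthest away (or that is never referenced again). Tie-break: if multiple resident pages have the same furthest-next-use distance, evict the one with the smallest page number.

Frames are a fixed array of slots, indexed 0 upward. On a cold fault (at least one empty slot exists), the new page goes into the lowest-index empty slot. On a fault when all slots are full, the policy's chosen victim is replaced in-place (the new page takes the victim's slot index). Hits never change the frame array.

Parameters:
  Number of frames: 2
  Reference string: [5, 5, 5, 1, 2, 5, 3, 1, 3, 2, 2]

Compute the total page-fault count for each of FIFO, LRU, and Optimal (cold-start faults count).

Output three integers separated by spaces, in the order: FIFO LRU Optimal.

Answer: 7 7 6

Derivation:
--- FIFO ---
  step 0: ref 5 -> FAULT, frames=[5,-] (faults so far: 1)
  step 1: ref 5 -> HIT, frames=[5,-] (faults so far: 1)
  step 2: ref 5 -> HIT, frames=[5,-] (faults so far: 1)
  step 3: ref 1 -> FAULT, frames=[5,1] (faults so far: 2)
  step 4: ref 2 -> FAULT, evict 5, frames=[2,1] (faults so far: 3)
  step 5: ref 5 -> FAULT, evict 1, frames=[2,5] (faults so far: 4)
  step 6: ref 3 -> FAULT, evict 2, frames=[3,5] (faults so far: 5)
  step 7: ref 1 -> FAULT, evict 5, frames=[3,1] (faults so far: 6)
  step 8: ref 3 -> HIT, frames=[3,1] (faults so far: 6)
  step 9: ref 2 -> FAULT, evict 3, frames=[2,1] (faults so far: 7)
  step 10: ref 2 -> HIT, frames=[2,1] (faults so far: 7)
  FIFO total faults: 7
--- LRU ---
  step 0: ref 5 -> FAULT, frames=[5,-] (faults so far: 1)
  step 1: ref 5 -> HIT, frames=[5,-] (faults so far: 1)
  step 2: ref 5 -> HIT, frames=[5,-] (faults so far: 1)
  step 3: ref 1 -> FAULT, frames=[5,1] (faults so far: 2)
  step 4: ref 2 -> FAULT, evict 5, frames=[2,1] (faults so far: 3)
  step 5: ref 5 -> FAULT, evict 1, frames=[2,5] (faults so far: 4)
  step 6: ref 3 -> FAULT, evict 2, frames=[3,5] (faults so far: 5)
  step 7: ref 1 -> FAULT, evict 5, frames=[3,1] (faults so far: 6)
  step 8: ref 3 -> HIT, frames=[3,1] (faults so far: 6)
  step 9: ref 2 -> FAULT, evict 1, frames=[3,2] (faults so far: 7)
  step 10: ref 2 -> HIT, frames=[3,2] (faults so far: 7)
  LRU total faults: 7
--- Optimal ---
  step 0: ref 5 -> FAULT, frames=[5,-] (faults so far: 1)
  step 1: ref 5 -> HIT, frames=[5,-] (faults so far: 1)
  step 2: ref 5 -> HIT, frames=[5,-] (faults so far: 1)
  step 3: ref 1 -> FAULT, frames=[5,1] (faults so far: 2)
  step 4: ref 2 -> FAULT, evict 1, frames=[5,2] (faults so far: 3)
  step 5: ref 5 -> HIT, frames=[5,2] (faults so far: 3)
  step 6: ref 3 -> FAULT, evict 5, frames=[3,2] (faults so far: 4)
  step 7: ref 1 -> FAULT, evict 2, frames=[3,1] (faults so far: 5)
  step 8: ref 3 -> HIT, frames=[3,1] (faults so far: 5)
  step 9: ref 2 -> FAULT, evict 1, frames=[3,2] (faults so far: 6)
  step 10: ref 2 -> HIT, frames=[3,2] (faults so far: 6)
  Optimal total faults: 6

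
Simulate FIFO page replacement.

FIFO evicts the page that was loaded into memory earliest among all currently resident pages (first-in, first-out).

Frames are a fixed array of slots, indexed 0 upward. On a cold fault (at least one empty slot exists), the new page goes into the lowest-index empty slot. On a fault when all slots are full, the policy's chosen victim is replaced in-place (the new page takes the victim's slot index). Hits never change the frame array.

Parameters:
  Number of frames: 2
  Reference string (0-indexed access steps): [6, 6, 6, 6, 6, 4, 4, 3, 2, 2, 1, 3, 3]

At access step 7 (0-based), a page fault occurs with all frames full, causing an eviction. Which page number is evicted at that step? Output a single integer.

Step 0: ref 6 -> FAULT, frames=[6,-]
Step 1: ref 6 -> HIT, frames=[6,-]
Step 2: ref 6 -> HIT, frames=[6,-]
Step 3: ref 6 -> HIT, frames=[6,-]
Step 4: ref 6 -> HIT, frames=[6,-]
Step 5: ref 4 -> FAULT, frames=[6,4]
Step 6: ref 4 -> HIT, frames=[6,4]
Step 7: ref 3 -> FAULT, evict 6, frames=[3,4]
At step 7: evicted page 6

Answer: 6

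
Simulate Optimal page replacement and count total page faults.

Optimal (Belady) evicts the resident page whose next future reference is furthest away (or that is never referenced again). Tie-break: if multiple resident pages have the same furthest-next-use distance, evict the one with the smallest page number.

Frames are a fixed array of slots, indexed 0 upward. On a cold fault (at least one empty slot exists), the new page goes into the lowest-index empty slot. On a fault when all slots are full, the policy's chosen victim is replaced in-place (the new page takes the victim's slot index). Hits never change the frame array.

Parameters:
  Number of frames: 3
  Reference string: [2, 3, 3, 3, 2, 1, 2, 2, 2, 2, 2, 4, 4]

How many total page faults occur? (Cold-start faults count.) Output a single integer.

Step 0: ref 2 → FAULT, frames=[2,-,-]
Step 1: ref 3 → FAULT, frames=[2,3,-]
Step 2: ref 3 → HIT, frames=[2,3,-]
Step 3: ref 3 → HIT, frames=[2,3,-]
Step 4: ref 2 → HIT, frames=[2,3,-]
Step 5: ref 1 → FAULT, frames=[2,3,1]
Step 6: ref 2 → HIT, frames=[2,3,1]
Step 7: ref 2 → HIT, frames=[2,3,1]
Step 8: ref 2 → HIT, frames=[2,3,1]
Step 9: ref 2 → HIT, frames=[2,3,1]
Step 10: ref 2 → HIT, frames=[2,3,1]
Step 11: ref 4 → FAULT (evict 1), frames=[2,3,4]
Step 12: ref 4 → HIT, frames=[2,3,4]
Total faults: 4

Answer: 4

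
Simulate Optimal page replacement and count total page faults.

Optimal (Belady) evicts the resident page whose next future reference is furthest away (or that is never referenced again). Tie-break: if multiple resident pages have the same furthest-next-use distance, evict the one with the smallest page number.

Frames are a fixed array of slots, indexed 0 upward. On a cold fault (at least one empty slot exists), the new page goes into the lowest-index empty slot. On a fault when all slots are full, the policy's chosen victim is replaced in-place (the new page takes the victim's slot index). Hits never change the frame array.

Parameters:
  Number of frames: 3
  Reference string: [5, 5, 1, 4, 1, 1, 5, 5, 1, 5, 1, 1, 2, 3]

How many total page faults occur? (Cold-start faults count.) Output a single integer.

Answer: 5

Derivation:
Step 0: ref 5 → FAULT, frames=[5,-,-]
Step 1: ref 5 → HIT, frames=[5,-,-]
Step 2: ref 1 → FAULT, frames=[5,1,-]
Step 3: ref 4 → FAULT, frames=[5,1,4]
Step 4: ref 1 → HIT, frames=[5,1,4]
Step 5: ref 1 → HIT, frames=[5,1,4]
Step 6: ref 5 → HIT, frames=[5,1,4]
Step 7: ref 5 → HIT, frames=[5,1,4]
Step 8: ref 1 → HIT, frames=[5,1,4]
Step 9: ref 5 → HIT, frames=[5,1,4]
Step 10: ref 1 → HIT, frames=[5,1,4]
Step 11: ref 1 → HIT, frames=[5,1,4]
Step 12: ref 2 → FAULT (evict 1), frames=[5,2,4]
Step 13: ref 3 → FAULT (evict 2), frames=[5,3,4]
Total faults: 5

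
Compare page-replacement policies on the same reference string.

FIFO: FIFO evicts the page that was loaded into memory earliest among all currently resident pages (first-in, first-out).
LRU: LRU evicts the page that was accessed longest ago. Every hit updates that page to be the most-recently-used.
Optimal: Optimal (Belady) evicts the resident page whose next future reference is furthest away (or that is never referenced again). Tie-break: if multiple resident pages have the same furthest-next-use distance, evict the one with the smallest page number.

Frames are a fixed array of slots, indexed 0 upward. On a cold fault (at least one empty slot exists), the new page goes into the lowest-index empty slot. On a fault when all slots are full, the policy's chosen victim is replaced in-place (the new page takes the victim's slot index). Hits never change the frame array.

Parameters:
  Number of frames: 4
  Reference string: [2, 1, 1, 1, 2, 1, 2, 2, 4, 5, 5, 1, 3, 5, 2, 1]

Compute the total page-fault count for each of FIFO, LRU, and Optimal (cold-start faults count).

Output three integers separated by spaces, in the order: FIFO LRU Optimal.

Answer: 7 6 5

Derivation:
--- FIFO ---
  step 0: ref 2 -> FAULT, frames=[2,-,-,-] (faults so far: 1)
  step 1: ref 1 -> FAULT, frames=[2,1,-,-] (faults so far: 2)
  step 2: ref 1 -> HIT, frames=[2,1,-,-] (faults so far: 2)
  step 3: ref 1 -> HIT, frames=[2,1,-,-] (faults so far: 2)
  step 4: ref 2 -> HIT, frames=[2,1,-,-] (faults so far: 2)
  step 5: ref 1 -> HIT, frames=[2,1,-,-] (faults so far: 2)
  step 6: ref 2 -> HIT, frames=[2,1,-,-] (faults so far: 2)
  step 7: ref 2 -> HIT, frames=[2,1,-,-] (faults so far: 2)
  step 8: ref 4 -> FAULT, frames=[2,1,4,-] (faults so far: 3)
  step 9: ref 5 -> FAULT, frames=[2,1,4,5] (faults so far: 4)
  step 10: ref 5 -> HIT, frames=[2,1,4,5] (faults so far: 4)
  step 11: ref 1 -> HIT, frames=[2,1,4,5] (faults so far: 4)
  step 12: ref 3 -> FAULT, evict 2, frames=[3,1,4,5] (faults so far: 5)
  step 13: ref 5 -> HIT, frames=[3,1,4,5] (faults so far: 5)
  step 14: ref 2 -> FAULT, evict 1, frames=[3,2,4,5] (faults so far: 6)
  step 15: ref 1 -> FAULT, evict 4, frames=[3,2,1,5] (faults so far: 7)
  FIFO total faults: 7
--- LRU ---
  step 0: ref 2 -> FAULT, frames=[2,-,-,-] (faults so far: 1)
  step 1: ref 1 -> FAULT, frames=[2,1,-,-] (faults so far: 2)
  step 2: ref 1 -> HIT, frames=[2,1,-,-] (faults so far: 2)
  step 3: ref 1 -> HIT, frames=[2,1,-,-] (faults so far: 2)
  step 4: ref 2 -> HIT, frames=[2,1,-,-] (faults so far: 2)
  step 5: ref 1 -> HIT, frames=[2,1,-,-] (faults so far: 2)
  step 6: ref 2 -> HIT, frames=[2,1,-,-] (faults so far: 2)
  step 7: ref 2 -> HIT, frames=[2,1,-,-] (faults so far: 2)
  step 8: ref 4 -> FAULT, frames=[2,1,4,-] (faults so far: 3)
  step 9: ref 5 -> FAULT, frames=[2,1,4,5] (faults so far: 4)
  step 10: ref 5 -> HIT, frames=[2,1,4,5] (faults so far: 4)
  step 11: ref 1 -> HIT, frames=[2,1,4,5] (faults so far: 4)
  step 12: ref 3 -> FAULT, evict 2, frames=[3,1,4,5] (faults so far: 5)
  step 13: ref 5 -> HIT, frames=[3,1,4,5] (faults so far: 5)
  step 14: ref 2 -> FAULT, evict 4, frames=[3,1,2,5] (faults so far: 6)
  step 15: ref 1 -> HIT, frames=[3,1,2,5] (faults so far: 6)
  LRU total faults: 6
--- Optimal ---
  step 0: ref 2 -> FAULT, frames=[2,-,-,-] (faults so far: 1)
  step 1: ref 1 -> FAULT, frames=[2,1,-,-] (faults so far: 2)
  step 2: ref 1 -> HIT, frames=[2,1,-,-] (faults so far: 2)
  step 3: ref 1 -> HIT, frames=[2,1,-,-] (faults so far: 2)
  step 4: ref 2 -> HIT, frames=[2,1,-,-] (faults so far: 2)
  step 5: ref 1 -> HIT, frames=[2,1,-,-] (faults so far: 2)
  step 6: ref 2 -> HIT, frames=[2,1,-,-] (faults so far: 2)
  step 7: ref 2 -> HIT, frames=[2,1,-,-] (faults so far: 2)
  step 8: ref 4 -> FAULT, frames=[2,1,4,-] (faults so far: 3)
  step 9: ref 5 -> FAULT, frames=[2,1,4,5] (faults so far: 4)
  step 10: ref 5 -> HIT, frames=[2,1,4,5] (faults so far: 4)
  step 11: ref 1 -> HIT, frames=[2,1,4,5] (faults so far: 4)
  step 12: ref 3 -> FAULT, evict 4, frames=[2,1,3,5] (faults so far: 5)
  step 13: ref 5 -> HIT, frames=[2,1,3,5] (faults so far: 5)
  step 14: ref 2 -> HIT, frames=[2,1,3,5] (faults so far: 5)
  step 15: ref 1 -> HIT, frames=[2,1,3,5] (faults so far: 5)
  Optimal total faults: 5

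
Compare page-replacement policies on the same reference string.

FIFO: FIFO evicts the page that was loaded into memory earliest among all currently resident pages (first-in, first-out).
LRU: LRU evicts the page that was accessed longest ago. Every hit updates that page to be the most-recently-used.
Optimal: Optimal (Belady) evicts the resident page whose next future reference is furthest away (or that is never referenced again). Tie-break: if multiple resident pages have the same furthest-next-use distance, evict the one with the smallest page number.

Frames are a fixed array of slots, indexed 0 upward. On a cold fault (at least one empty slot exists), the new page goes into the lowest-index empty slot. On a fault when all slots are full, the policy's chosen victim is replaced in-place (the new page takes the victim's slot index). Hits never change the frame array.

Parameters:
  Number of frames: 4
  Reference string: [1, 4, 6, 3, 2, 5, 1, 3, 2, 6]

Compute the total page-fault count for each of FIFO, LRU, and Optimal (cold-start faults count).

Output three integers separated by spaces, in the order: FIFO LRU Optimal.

--- FIFO ---
  step 0: ref 1 -> FAULT, frames=[1,-,-,-] (faults so far: 1)
  step 1: ref 4 -> FAULT, frames=[1,4,-,-] (faults so far: 2)
  step 2: ref 6 -> FAULT, frames=[1,4,6,-] (faults so far: 3)
  step 3: ref 3 -> FAULT, frames=[1,4,6,3] (faults so far: 4)
  step 4: ref 2 -> FAULT, evict 1, frames=[2,4,6,3] (faults so far: 5)
  step 5: ref 5 -> FAULT, evict 4, frames=[2,5,6,3] (faults so far: 6)
  step 6: ref 1 -> FAULT, evict 6, frames=[2,5,1,3] (faults so far: 7)
  step 7: ref 3 -> HIT, frames=[2,5,1,3] (faults so far: 7)
  step 8: ref 2 -> HIT, frames=[2,5,1,3] (faults so far: 7)
  step 9: ref 6 -> FAULT, evict 3, frames=[2,5,1,6] (faults so far: 8)
  FIFO total faults: 8
--- LRU ---
  step 0: ref 1 -> FAULT, frames=[1,-,-,-] (faults so far: 1)
  step 1: ref 4 -> FAULT, frames=[1,4,-,-] (faults so far: 2)
  step 2: ref 6 -> FAULT, frames=[1,4,6,-] (faults so far: 3)
  step 3: ref 3 -> FAULT, frames=[1,4,6,3] (faults so far: 4)
  step 4: ref 2 -> FAULT, evict 1, frames=[2,4,6,3] (faults so far: 5)
  step 5: ref 5 -> FAULT, evict 4, frames=[2,5,6,3] (faults so far: 6)
  step 6: ref 1 -> FAULT, evict 6, frames=[2,5,1,3] (faults so far: 7)
  step 7: ref 3 -> HIT, frames=[2,5,1,3] (faults so far: 7)
  step 8: ref 2 -> HIT, frames=[2,5,1,3] (faults so far: 7)
  step 9: ref 6 -> FAULT, evict 5, frames=[2,6,1,3] (faults so far: 8)
  LRU total faults: 8
--- Optimal ---
  step 0: ref 1 -> FAULT, frames=[1,-,-,-] (faults so far: 1)
  step 1: ref 4 -> FAULT, frames=[1,4,-,-] (faults so far: 2)
  step 2: ref 6 -> FAULT, frames=[1,4,6,-] (faults so far: 3)
  step 3: ref 3 -> FAULT, frames=[1,4,6,3] (faults so far: 4)
  step 4: ref 2 -> FAULT, evict 4, frames=[1,2,6,3] (faults so far: 5)
  step 5: ref 5 -> FAULT, evict 6, frames=[1,2,5,3] (faults so far: 6)
  step 6: ref 1 -> HIT, frames=[1,2,5,3] (faults so far: 6)
  step 7: ref 3 -> HIT, frames=[1,2,5,3] (faults so far: 6)
  step 8: ref 2 -> HIT, frames=[1,2,5,3] (faults so far: 6)
  step 9: ref 6 -> FAULT, evict 1, frames=[6,2,5,3] (faults so far: 7)
  Optimal total faults: 7

Answer: 8 8 7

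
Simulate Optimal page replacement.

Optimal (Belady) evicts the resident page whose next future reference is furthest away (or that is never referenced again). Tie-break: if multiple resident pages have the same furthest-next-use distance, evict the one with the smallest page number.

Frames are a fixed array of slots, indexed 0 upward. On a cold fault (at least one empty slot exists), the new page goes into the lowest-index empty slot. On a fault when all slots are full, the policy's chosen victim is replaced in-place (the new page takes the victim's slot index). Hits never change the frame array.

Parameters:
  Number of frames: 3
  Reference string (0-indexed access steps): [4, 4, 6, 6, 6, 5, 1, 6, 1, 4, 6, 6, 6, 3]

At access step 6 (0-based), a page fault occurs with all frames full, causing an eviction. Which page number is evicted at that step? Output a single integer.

Answer: 5

Derivation:
Step 0: ref 4 -> FAULT, frames=[4,-,-]
Step 1: ref 4 -> HIT, frames=[4,-,-]
Step 2: ref 6 -> FAULT, frames=[4,6,-]
Step 3: ref 6 -> HIT, frames=[4,6,-]
Step 4: ref 6 -> HIT, frames=[4,6,-]
Step 5: ref 5 -> FAULT, frames=[4,6,5]
Step 6: ref 1 -> FAULT, evict 5, frames=[4,6,1]
At step 6: evicted page 5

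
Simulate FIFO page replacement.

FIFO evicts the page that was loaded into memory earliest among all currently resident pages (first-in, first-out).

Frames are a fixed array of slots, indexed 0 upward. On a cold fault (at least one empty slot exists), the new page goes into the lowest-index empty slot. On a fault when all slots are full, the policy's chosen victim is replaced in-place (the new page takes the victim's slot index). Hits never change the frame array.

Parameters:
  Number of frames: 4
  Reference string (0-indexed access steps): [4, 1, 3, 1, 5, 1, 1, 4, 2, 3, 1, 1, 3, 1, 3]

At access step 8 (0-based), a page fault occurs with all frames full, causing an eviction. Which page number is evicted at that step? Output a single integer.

Step 0: ref 4 -> FAULT, frames=[4,-,-,-]
Step 1: ref 1 -> FAULT, frames=[4,1,-,-]
Step 2: ref 3 -> FAULT, frames=[4,1,3,-]
Step 3: ref 1 -> HIT, frames=[4,1,3,-]
Step 4: ref 5 -> FAULT, frames=[4,1,3,5]
Step 5: ref 1 -> HIT, frames=[4,1,3,5]
Step 6: ref 1 -> HIT, frames=[4,1,3,5]
Step 7: ref 4 -> HIT, frames=[4,1,3,5]
Step 8: ref 2 -> FAULT, evict 4, frames=[2,1,3,5]
At step 8: evicted page 4

Answer: 4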